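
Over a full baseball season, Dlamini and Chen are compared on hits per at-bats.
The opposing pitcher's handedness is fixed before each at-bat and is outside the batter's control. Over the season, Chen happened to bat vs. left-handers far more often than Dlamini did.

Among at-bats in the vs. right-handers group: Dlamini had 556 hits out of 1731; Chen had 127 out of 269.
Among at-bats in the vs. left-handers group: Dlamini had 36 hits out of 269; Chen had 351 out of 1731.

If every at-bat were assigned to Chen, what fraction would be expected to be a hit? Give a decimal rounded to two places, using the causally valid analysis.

The pitcher handedness-specific comparison favours Chen throughout, but the pooled figures favour Dlamini. The question is whether to condition on pitcher handedness.
Since pitcher handedness is a pre-existing factor (not a product of the player) and it affects the outcome on its own, it is a confounder. The stratified rates, not the pooled rate, identify the causal effect.
Standardising Chen to the population pitcher handedness mix: 0.500·127/269 + 0.500·351/1731 = 0.337.

0.34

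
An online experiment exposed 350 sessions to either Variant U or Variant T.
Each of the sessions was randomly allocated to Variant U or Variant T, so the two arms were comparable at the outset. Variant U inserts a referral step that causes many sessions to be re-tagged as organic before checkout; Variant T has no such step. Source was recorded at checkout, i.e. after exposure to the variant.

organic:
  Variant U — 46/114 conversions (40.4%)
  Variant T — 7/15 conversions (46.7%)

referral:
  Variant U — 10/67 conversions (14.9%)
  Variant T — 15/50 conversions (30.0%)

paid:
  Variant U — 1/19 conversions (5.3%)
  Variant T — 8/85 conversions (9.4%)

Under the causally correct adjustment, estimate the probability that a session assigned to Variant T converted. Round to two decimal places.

The stratified and pooled comparisons disagree (Variant T wins within each traffic source; Variant U wins overall), so the answer turns on the causal role of traffic source.
Traffic source is downstream of the variant. One should not condition on a consequence of treatment, so the overall rates are the right comparison.
So P(outcome | do(Variant T)) is just the pooled rate for Variant T: 30/150 = 0.200.

0.20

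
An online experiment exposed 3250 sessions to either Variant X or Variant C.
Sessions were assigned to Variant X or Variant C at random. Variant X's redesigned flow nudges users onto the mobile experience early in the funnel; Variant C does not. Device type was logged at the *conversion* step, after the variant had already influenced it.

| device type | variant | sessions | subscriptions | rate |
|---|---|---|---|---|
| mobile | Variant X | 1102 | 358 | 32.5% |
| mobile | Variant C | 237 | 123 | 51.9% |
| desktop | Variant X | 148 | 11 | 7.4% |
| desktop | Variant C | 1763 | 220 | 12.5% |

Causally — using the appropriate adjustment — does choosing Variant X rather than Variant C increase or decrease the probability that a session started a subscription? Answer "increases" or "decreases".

increases

Stratifying would compare variants among sessions the variants themselves sorted into device type groups — a form of selection on an intermediate. The unconditioned pooled rates give the total causal effect.
Pooled: Variant X 29.5% vs Variant C 17.2%; Variant X is higher overall.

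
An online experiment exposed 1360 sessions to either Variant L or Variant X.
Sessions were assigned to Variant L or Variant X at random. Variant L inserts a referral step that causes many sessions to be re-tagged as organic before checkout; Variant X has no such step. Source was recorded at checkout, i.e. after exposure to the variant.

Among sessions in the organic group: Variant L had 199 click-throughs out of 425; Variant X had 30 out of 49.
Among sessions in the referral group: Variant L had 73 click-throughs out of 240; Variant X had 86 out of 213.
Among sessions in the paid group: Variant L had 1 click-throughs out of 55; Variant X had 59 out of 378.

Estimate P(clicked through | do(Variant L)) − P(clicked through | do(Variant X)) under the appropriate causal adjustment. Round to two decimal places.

The traffic source-specific comparison favours Variant X throughout, but the pooled figures favour Variant L. The question is whether to condition on traffic source.
Traffic source is downstream of the variant. One should not condition on a consequence of treatment, so the overall rates are the right comparison.
The causal difference is the pooled difference: 0.379 − 0.273 = +0.106.

+0.11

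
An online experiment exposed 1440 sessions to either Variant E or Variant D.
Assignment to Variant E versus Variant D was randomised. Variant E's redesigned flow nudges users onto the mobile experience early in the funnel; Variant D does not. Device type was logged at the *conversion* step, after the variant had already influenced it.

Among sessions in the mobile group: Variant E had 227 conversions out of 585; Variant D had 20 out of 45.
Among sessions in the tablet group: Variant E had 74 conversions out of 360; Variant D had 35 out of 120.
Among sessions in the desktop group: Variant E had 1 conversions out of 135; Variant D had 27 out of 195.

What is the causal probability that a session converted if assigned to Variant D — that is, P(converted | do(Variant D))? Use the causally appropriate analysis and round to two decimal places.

The device type-specific comparison favours Variant D throughout, but the pooled figures favour Variant E. The question is whether to condition on device type.
Because the variant influences device type, device type is a post-treatment mediator, not a confounder. Stratifying on it would bias the estimate; the causal effect is the crude pooled difference.
So P(outcome | do(Variant D)) is just the pooled rate for Variant D: 82/360 = 0.228.

0.23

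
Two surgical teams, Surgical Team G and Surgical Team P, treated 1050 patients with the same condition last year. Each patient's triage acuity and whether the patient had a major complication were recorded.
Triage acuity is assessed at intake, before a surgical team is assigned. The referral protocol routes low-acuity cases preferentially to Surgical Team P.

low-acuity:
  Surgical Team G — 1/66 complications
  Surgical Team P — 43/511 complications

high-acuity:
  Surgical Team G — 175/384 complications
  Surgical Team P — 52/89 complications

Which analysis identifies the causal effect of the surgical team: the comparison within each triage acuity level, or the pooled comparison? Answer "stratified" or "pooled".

Surgical Team G is lower inside every triage acuity stratum but Surgical Team P is lower in aggregate. Whether to stratify depends on how triage acuity relates to the surgical team.
Triage acuity differs across surgical teams for reasons unrelated to any effect of the surgical team itself, and it separately predicts the outcome — a classic confounder. We must compare within triage acuity levels.
Within each level — low-acuity: 1.5% vs 8.4%; high-acuity: 45.6% vs 58.4% — Surgical Team G is lower every time.

stratified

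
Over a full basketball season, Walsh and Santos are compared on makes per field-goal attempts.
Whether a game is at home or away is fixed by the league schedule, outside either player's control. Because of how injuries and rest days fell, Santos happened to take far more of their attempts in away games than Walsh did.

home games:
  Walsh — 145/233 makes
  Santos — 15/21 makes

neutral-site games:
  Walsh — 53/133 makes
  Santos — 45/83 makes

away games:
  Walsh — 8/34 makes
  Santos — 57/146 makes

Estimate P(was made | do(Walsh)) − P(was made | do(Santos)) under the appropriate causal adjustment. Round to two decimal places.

-0.13

Here game venue is a common cause — it drives both which player a case falls under and the outcome. The crude comparison mixes populations; the stratum-specific rates are the causally relevant ones.
Adjusting over the population distribution of game venue: 0.391·(0.622−0.714) + 0.332·(0.398−0.542) + 0.277·(0.235−0.390) = -0.127.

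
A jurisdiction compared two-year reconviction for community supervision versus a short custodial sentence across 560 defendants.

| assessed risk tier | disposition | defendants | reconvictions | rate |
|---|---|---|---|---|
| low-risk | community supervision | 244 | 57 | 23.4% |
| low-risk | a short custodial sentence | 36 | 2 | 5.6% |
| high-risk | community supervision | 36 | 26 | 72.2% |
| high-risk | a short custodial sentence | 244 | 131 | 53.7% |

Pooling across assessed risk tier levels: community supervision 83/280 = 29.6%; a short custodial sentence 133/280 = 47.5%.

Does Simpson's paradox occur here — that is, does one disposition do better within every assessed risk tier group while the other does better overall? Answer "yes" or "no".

Within each assessed risk tier level (low-risk 23.4% vs 5.6%; high-risk 72.2% vs 53.7%), a short custodial sentence has the lower rate every time. Pooled: 29.6% vs 47.5% — community supervision has the lower rate overall. The two comparisons disagree.

yes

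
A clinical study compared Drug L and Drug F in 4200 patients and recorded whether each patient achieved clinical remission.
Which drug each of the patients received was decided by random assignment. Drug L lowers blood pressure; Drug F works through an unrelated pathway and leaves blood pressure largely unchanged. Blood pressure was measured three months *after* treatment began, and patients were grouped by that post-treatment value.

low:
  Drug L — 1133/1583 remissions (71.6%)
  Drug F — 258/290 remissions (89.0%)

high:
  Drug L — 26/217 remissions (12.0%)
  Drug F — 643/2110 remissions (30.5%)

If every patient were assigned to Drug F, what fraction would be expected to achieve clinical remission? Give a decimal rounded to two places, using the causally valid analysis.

Because the drug influences blood pressure, blood pressure is a post-treatment mediator, not a confounder. Stratifying on it would bias the estimate; the causal effect is the crude pooled difference.
So P(outcome | do(Drug F)) is just the pooled rate for Drug F: 901/2400 = 0.375.

0.38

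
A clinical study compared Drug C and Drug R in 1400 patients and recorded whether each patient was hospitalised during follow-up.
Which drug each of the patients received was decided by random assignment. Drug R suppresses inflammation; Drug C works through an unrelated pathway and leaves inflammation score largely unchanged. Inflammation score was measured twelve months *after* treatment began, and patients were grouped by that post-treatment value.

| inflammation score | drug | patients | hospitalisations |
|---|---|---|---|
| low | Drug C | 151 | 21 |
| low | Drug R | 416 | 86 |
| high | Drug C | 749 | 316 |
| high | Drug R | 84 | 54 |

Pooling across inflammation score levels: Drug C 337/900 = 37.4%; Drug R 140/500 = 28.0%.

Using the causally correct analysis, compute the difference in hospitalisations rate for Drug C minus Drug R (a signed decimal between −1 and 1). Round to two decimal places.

The stratified and pooled comparisons disagree (Drug C wins within each inflammation score; Drug R wins overall), so the answer turns on the causal role of inflammation score.
Inflammation score lies on the pathway drug → inflammation score → outcome, so adjusting for it blocks the indirect effect. For the total causal effect of drug, use the unadjusted pooled rates.
The causal difference is the pooled difference: 0.374 − 0.280 = +0.094.

+0.09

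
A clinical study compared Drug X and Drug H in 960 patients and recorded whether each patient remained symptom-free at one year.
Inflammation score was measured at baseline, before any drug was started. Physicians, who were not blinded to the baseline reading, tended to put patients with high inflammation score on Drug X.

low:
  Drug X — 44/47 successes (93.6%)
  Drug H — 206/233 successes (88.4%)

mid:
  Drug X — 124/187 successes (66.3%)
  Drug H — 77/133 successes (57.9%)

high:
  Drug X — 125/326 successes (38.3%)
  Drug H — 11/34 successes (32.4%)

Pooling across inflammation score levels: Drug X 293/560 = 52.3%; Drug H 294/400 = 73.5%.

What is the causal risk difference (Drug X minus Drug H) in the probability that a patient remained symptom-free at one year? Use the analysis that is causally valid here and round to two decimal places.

Here inflammation score is a common cause — it drives both which drug a case falls under and the outcome. The crude comparison mixes populations; the stratum-specific rates are the causally relevant ones.
Adjusting over the population distribution of inflammation score: 0.292·(0.936−0.884) + 0.333·(0.663−0.579) + 0.375·(0.383−0.324) = +0.066.

+0.07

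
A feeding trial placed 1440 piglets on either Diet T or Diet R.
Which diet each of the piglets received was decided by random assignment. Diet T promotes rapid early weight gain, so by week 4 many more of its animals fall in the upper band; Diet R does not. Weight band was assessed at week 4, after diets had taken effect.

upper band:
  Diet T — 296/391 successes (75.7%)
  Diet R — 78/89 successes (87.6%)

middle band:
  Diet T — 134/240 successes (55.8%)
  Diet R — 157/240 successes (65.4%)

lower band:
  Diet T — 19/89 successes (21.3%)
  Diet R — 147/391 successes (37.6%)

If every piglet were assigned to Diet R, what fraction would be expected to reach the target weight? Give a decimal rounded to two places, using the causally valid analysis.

Week-4 weight band here is a post-treatment variable shaped by the diet; conditioning on it would introduce bias rather than remove it. The overall comparison is the causal one.
So P(outcome | do(Diet R)) is just the pooled rate for Diet R: 382/720 = 0.531.

0.53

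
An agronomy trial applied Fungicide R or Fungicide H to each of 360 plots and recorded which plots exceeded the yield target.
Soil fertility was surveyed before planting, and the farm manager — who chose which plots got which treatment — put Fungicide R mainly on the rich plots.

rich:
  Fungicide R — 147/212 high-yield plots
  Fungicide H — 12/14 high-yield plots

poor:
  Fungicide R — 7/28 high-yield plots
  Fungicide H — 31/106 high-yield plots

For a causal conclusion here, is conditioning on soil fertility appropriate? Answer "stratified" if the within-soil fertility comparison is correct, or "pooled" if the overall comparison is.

The soil fertility-specific comparison favours Fungicide H throughout, but the pooled figures favour Fungicide R. The question is whether to condition on soil fertility.
Soil fertility is set before the fungicide has any effect — it is not caused by the fungicide — and it independently drives the outcome. That makes it a confounder, so the causal comparison is within soil fertility levels.
Within each level — rich: 69.3% vs 85.7%; poor: 25.0% vs 29.2% — Fungicide H is higher every time.

stratified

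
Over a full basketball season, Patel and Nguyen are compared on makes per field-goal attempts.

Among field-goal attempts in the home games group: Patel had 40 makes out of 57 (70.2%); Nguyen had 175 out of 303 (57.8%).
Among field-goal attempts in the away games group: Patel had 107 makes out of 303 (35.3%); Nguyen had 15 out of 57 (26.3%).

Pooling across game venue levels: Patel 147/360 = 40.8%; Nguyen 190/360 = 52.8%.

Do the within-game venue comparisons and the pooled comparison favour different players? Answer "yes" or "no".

Within each game venue level (home games 70.2% vs 57.8%; away games 35.3% vs 26.3%), Patel has the higher rate every time. Pooled: 40.8% vs 52.8% — Nguyen has the higher rate overall. The two comparisons disagree.

yes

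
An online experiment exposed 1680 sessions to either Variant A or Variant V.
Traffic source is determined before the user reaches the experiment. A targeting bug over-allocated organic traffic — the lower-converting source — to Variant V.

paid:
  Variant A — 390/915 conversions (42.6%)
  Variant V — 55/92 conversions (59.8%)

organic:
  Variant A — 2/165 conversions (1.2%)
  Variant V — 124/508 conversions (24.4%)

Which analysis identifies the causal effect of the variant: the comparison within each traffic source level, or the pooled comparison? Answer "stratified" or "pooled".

stratified

Traffic source satisfies the back-door criterion: it is not a descendant of the variant, and it blocks the spurious path from variant to outcome. Adjusting for it (i.e., using the within-traffic source rates) gives the causal effect.
Within each level — paid: 42.6% vs 59.8%; organic: 1.2% vs 24.4% — Variant V is higher every time.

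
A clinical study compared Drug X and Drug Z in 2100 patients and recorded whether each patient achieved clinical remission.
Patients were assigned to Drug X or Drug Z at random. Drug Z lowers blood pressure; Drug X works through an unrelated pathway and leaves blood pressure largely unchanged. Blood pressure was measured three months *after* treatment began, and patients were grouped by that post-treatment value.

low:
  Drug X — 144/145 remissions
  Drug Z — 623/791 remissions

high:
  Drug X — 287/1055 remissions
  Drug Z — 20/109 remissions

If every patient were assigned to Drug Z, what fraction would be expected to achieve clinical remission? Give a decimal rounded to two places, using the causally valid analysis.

Within every blood pressure level Drug X has the higher rate, yet pooled Drug Z does — Simpson's reversal.
Blood pressure is recorded after the drug and is itself shifted by it — it sits on the causal path from drug to outcome. Conditioning on a mediator would strip out part of the effect we want; the pooled comparison gives the total causal effect.
So P(outcome | do(Drug Z)) is just the pooled rate for Drug Z: 643/900 = 0.714.

0.71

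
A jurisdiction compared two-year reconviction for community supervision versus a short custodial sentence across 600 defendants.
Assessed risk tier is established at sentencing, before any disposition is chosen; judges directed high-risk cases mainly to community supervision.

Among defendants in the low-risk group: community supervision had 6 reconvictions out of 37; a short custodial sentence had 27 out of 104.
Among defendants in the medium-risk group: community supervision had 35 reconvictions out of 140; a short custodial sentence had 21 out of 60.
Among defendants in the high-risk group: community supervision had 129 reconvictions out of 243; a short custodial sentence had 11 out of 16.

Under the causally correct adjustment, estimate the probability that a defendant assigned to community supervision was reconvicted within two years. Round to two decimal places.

Assessed risk tier differs across dispositions for reasons unrelated to any effect of the disposition itself, and it separately predicts the outcome — a classic confounder. We must compare within assessed risk tier levels.
Standardising community supervision to the population assessed risk tier mix: 0.235·6/37 + 0.333·35/140 + 0.432·129/243 = 0.351.

0.35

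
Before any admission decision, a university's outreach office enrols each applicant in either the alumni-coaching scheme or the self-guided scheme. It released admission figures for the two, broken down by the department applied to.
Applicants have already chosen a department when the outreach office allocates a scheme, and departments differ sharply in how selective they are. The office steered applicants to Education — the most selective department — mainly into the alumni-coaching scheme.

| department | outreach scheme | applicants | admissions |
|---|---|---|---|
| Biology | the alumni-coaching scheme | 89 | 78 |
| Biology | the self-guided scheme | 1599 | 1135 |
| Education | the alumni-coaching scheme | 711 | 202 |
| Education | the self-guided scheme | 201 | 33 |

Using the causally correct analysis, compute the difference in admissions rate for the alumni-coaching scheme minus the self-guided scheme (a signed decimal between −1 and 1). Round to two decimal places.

Department differs across outreach schemes for reasons unrelated to any effect of the outreach scheme itself, and it separately predicts the outcome — a classic confounder. We must compare within department levels.
Adjusting over the population distribution of department: 0.649·(0.876−0.710) + 0.351·(0.284−0.164) = +0.150.

+0.15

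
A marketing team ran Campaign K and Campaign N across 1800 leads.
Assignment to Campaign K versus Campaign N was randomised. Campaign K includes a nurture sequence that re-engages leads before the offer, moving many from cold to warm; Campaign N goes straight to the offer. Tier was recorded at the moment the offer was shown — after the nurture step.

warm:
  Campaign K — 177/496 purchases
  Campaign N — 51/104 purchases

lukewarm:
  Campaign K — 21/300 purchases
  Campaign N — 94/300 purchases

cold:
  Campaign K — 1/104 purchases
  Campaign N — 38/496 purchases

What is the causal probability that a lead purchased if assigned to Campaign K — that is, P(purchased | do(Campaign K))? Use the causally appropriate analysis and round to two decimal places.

0.22

The distribution of engagement tier is itself part of what the campaign does — it is an intermediate outcome. Holding it fixed would remove that part of the effect; the total effect is the pooled difference.
So P(outcome | do(Campaign K)) is just the pooled rate for Campaign K: 199/900 = 0.221.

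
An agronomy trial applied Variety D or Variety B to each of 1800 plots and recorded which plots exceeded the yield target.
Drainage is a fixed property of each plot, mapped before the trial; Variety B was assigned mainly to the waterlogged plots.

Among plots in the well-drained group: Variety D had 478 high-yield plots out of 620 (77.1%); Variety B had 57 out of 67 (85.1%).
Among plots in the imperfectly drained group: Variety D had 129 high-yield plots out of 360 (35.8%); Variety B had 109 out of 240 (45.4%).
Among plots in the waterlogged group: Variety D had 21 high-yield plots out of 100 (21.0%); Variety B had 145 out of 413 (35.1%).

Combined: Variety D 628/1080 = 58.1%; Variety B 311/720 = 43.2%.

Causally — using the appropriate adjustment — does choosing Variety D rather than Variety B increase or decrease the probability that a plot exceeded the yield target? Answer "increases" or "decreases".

The imbalance in field drainage arose from how plots were allocated, not from anything the variety did; and field drainage independently affects the outcome. The pooled gap is confounded — condition on field drainage.
Within each level — well-drained: 77.1% vs 85.1%; imperfectly drained: 35.8% vs 45.4%; waterlogged: 21.0% vs 35.1% — Variety B is higher every time.

decreases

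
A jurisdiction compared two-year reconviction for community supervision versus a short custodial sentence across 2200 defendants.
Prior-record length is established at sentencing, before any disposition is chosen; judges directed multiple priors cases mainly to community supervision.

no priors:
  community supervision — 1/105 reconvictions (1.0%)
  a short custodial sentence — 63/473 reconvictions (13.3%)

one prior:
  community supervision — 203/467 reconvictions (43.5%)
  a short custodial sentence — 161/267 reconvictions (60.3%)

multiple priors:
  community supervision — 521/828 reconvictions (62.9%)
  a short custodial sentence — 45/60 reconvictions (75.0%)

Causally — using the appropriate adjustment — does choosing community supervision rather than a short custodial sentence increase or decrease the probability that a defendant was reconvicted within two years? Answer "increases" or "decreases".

decreases

Prior-record length is set before the disposition has any effect — it is not caused by the disposition — and it independently drives the outcome. That makes it a confounder, so the causal comparison is within prior-record length levels.
Within each level — no priors: 1.0% vs 13.3%; one prior: 43.5% vs 60.3%; multiple priors: 62.9% vs 75.0% — community supervision is lower every time.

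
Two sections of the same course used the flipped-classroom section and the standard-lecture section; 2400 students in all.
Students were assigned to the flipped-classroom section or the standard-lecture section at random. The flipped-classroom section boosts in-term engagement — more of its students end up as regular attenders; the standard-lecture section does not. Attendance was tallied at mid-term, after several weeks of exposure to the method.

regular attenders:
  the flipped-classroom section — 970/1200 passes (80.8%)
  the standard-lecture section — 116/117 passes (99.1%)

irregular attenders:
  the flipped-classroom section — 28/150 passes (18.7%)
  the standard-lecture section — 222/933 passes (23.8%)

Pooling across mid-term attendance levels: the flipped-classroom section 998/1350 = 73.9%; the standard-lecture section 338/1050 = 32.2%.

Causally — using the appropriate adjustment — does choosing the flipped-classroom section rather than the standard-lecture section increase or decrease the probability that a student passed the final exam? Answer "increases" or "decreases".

increases

Mid-term attendance lies on the pathway teaching method → mid-term attendance → outcome, so adjusting for it blocks the indirect effect. For the total causal effect of teaching method, use the unadjusted pooled rates.
Pooled: the flipped-classroom section 73.9% vs the standard-lecture section 32.2%; the flipped-classroom section is higher overall.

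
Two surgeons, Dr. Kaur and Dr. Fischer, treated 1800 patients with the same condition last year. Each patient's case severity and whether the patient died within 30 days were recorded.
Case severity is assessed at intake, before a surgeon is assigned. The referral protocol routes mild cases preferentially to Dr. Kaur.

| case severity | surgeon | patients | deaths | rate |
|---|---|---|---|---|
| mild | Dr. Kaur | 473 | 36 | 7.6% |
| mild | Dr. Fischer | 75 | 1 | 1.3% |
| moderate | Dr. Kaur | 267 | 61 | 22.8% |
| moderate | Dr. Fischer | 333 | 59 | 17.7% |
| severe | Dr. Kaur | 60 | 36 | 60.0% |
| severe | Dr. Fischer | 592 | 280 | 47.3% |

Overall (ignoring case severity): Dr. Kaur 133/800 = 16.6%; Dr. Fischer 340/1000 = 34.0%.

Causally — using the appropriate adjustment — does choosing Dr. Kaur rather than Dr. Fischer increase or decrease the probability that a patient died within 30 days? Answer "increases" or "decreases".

increases

Nothing the surgeon does changes case severity; the imbalance is an allocation artefact. With case severity also predicting the outcome, the pooled figure is confounded, and the within-stratum comparison is the causal one.
Within each level — mild: 7.6% vs 1.3%; moderate: 22.8% vs 17.7%; severe: 60.0% vs 47.3% — Dr. Fischer is lower every time.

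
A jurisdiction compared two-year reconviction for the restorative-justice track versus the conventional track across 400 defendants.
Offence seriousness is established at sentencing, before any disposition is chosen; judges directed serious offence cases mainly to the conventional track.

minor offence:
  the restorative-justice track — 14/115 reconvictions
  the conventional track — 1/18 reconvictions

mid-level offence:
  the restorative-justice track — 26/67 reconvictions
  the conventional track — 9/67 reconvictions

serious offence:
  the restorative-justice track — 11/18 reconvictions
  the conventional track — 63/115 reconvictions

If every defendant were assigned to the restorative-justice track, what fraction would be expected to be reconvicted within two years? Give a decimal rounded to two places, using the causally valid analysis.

The offence seriousness-specific comparison favours the conventional track throughout, but the pooled figures favour the restorative-justice track. The question is whether to condition on offence seriousness.
Offence seriousness differs across dispositions for reasons unrelated to any effect of the disposition itself, and it separately predicts the outcome — a classic confounder. We must compare within offence seriousness levels.
Standardising the restorative-justice track to the population offence seriousness mix: 0.333·14/115 + 0.335·26/67 + 0.333·11/18 = 0.374.

0.37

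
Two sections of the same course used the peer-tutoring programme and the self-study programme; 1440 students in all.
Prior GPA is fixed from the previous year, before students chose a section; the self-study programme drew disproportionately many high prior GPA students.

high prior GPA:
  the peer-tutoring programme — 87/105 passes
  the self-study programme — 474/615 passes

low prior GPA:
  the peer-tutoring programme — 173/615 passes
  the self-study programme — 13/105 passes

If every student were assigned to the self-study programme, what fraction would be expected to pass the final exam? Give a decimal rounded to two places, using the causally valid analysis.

Prior GPA band is set before the teaching method has any effect — it is not caused by the teaching method — and it independently drives the outcome. That makes it a confounder, so the causal comparison is within prior GPA band levels.
Standardising the self-study programme to the population prior GPA band mix: 0.500·474/615 + 0.500·13/105 = 0.447.

0.45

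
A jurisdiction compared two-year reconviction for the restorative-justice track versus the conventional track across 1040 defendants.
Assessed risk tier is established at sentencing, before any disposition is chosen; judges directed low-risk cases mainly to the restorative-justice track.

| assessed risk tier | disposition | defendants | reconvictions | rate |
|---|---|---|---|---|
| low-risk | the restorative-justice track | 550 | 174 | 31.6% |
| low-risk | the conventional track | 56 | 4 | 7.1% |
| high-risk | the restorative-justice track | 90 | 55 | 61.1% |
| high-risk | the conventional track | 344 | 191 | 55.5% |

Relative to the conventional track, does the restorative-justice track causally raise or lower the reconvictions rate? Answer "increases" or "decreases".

Nothing the disposition does changes assessed risk tier; the imbalance is an allocation artefact. With assessed risk tier also predicting the outcome, the pooled figure is confounded, and the within-stratum comparison is the causal one.
Within each level — low-risk: 31.6% vs 7.1%; high-risk: 61.1% vs 55.5% — the conventional track is lower every time.

increases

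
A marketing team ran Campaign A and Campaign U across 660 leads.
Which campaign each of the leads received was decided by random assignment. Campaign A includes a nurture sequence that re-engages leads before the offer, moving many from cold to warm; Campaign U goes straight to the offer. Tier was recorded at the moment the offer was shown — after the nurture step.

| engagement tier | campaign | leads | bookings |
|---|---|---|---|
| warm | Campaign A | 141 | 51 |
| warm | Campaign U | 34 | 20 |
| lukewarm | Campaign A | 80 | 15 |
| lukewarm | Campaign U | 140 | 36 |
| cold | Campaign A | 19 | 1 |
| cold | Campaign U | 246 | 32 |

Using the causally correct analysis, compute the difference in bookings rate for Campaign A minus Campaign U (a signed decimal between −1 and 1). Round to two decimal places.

+0.07

The stratified and pooled comparisons disagree (Campaign U wins within each engagement tier; Campaign A wins overall), so the answer turns on the causal role of engagement tier.
Because the campaign influences engagement tier, engagement tier is a post-treatment mediator, not a confounder. Stratifying on it would bias the estimate; the causal effect is the crude pooled difference.
The causal difference is the pooled difference: 0.279 − 0.210 = +0.070.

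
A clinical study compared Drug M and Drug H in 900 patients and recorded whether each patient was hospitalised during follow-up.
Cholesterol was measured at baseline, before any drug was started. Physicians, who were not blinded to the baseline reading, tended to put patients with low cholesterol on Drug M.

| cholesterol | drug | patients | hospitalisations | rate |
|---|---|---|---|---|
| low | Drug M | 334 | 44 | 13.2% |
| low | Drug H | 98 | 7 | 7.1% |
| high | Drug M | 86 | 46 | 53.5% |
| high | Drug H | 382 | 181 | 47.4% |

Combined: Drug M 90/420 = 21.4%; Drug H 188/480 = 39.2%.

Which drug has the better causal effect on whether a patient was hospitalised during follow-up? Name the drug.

Drug H

Within every cholesterol level Drug H has the lower rate, yet pooled Drug M does — Simpson's reversal.
Cholesterol differs across drugs for reasons unrelated to any effect of the drug itself, and it separately predicts the outcome — a classic confounder. We must compare within cholesterol levels.
Within each level — low: 13.2% vs 7.1%; high: 53.5% vs 47.4% — Drug H is lower every time.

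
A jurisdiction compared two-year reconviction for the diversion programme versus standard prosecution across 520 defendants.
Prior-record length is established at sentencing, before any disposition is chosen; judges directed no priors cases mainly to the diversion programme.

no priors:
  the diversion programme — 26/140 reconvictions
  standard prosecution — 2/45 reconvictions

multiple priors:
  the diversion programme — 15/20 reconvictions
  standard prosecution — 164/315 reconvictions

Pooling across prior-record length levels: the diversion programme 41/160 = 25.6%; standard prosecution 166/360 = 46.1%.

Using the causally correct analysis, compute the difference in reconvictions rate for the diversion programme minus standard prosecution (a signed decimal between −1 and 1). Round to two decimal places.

standard prosecution is lower inside every prior-record length stratum but the diversion programme is lower in aggregate. Whether to stratify depends on how prior-record length relates to the disposition.
Prior-record length satisfies the back-door criterion: it is not a descendant of the disposition, and it blocks the spurious path from disposition to outcome. Adjusting for it (i.e., using the within-prior-record length rates) gives the causal effect.
Adjusting over the population distribution of prior-record length: 0.356·(0.186−0.044) + 0.644·(0.750−0.521) = +0.198.

+0.20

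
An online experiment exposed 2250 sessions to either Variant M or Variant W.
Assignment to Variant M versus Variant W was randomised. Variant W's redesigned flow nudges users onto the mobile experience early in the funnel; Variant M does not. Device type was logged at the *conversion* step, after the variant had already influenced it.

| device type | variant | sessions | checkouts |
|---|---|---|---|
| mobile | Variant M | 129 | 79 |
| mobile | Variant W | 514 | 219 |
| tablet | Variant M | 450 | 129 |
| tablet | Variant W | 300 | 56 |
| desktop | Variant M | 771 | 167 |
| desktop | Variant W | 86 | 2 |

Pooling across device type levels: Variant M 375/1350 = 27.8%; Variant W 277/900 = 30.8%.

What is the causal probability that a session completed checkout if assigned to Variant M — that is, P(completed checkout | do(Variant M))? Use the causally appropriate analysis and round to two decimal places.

0.28

Device type here is a post-treatment variable shaped by the variant; conditioning on it would introduce bias rather than remove it. The overall comparison is the causal one.
So P(outcome | do(Variant M)) is just the pooled rate for Variant M: 375/1350 = 0.278.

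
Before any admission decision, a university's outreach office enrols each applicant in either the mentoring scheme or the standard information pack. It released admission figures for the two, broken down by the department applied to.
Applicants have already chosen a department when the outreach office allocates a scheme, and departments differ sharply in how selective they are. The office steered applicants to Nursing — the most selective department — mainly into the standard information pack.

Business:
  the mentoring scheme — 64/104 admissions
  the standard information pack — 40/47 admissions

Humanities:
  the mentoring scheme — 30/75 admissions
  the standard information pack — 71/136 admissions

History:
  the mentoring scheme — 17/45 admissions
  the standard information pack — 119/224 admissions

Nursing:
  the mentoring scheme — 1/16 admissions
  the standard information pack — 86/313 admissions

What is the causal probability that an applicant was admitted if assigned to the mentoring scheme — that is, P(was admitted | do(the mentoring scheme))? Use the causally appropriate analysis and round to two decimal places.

The department-specific comparison favours the standard information pack throughout, but the pooled figures favour the mentoring scheme. The question is whether to condition on department.
Department is set before the outreach scheme has any effect — it is not caused by the outreach scheme — and it independently drives the outcome. That makes it a confounder, so the causal comparison is within department levels.
Standardising the mentoring scheme to the population department mix: 0.157·64/104 + 0.220·30/75 + 0.280·17/45 + 0.343·1/16 = 0.312.

0.31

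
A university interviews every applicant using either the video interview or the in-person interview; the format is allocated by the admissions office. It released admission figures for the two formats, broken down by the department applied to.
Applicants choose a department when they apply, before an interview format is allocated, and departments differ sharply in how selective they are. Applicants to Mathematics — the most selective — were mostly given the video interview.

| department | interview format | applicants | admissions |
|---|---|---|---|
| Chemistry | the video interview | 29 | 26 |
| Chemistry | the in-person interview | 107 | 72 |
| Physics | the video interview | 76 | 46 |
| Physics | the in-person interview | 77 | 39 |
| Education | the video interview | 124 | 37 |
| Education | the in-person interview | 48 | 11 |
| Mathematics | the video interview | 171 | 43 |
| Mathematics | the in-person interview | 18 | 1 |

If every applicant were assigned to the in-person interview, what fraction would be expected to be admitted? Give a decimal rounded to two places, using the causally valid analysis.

0.34

the video interview is higher inside every department stratum but the in-person interview is higher in aggregate. Whether to stratify depends on how department relates to the interview format.
Nothing the interview format does changes department; the imbalance is an allocation artefact. With department also predicting the outcome, the pooled figure is confounded, and the within-stratum comparison is the causal one.
Standardising the in-person interview to the population department mix: 0.209·72/107 + 0.235·39/77 + 0.265·11/48 + 0.291·1/18 = 0.337.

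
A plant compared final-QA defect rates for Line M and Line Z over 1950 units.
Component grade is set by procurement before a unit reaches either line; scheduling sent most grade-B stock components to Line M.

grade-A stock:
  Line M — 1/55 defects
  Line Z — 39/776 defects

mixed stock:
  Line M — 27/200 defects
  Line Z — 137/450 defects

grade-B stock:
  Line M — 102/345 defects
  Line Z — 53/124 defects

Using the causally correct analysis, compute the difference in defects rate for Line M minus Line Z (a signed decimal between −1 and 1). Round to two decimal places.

-0.10

Component grade is set before the line has any effect — it is not caused by the line — and it independently drives the outcome. That makes it a confounder, so the causal comparison is within component grade levels.
Adjusting over the population distribution of component grade: 0.426·(0.018−0.050) + 0.333·(0.135−0.304) + 0.241·(0.296−0.427) = -0.102.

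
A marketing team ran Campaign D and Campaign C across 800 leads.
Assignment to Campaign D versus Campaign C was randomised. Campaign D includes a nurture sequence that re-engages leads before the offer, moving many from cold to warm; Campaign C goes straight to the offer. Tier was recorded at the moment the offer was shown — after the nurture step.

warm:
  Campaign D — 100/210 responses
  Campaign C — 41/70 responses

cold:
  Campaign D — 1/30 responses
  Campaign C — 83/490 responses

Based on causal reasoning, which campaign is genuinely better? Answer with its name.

Campaign D

Campaign C is higher inside every engagement tier stratum but Campaign D is higher in aggregate. Whether to stratify depends on how engagement tier relates to the campaign.
Engagement tier is recorded after the campaign and is itself shifted by it — it sits on the causal path from campaign to outcome. Conditioning on a mediator would strip out part of the effect we want; the pooled comparison gives the total causal effect.
Pooled: Campaign D 42.1% vs Campaign C 22.1%; Campaign D is higher overall.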